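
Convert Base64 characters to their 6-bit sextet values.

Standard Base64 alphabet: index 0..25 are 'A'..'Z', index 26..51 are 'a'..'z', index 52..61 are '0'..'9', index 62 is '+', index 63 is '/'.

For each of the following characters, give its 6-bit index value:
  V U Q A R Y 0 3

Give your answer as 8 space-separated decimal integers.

Answer: 21 20 16 0 17 24 52 55

Derivation:
'V': A..Z range, ord('V') − ord('A') = 21
'U': A..Z range, ord('U') − ord('A') = 20
'Q': A..Z range, ord('Q') − ord('A') = 16
'A': A..Z range, ord('A') − ord('A') = 0
'R': A..Z range, ord('R') − ord('A') = 17
'Y': A..Z range, ord('Y') − ord('A') = 24
'0': 0..9 range, 52 + ord('0') − ord('0') = 52
'3': 0..9 range, 52 + ord('3') − ord('0') = 55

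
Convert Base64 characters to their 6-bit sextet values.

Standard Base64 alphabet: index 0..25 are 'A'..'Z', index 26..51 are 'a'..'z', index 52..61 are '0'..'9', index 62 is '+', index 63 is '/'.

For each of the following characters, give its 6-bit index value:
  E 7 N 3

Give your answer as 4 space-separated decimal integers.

Answer: 4 59 13 55

Derivation:
'E': A..Z range, ord('E') − ord('A') = 4
'7': 0..9 range, 52 + ord('7') − ord('0') = 59
'N': A..Z range, ord('N') − ord('A') = 13
'3': 0..9 range, 52 + ord('3') − ord('0') = 55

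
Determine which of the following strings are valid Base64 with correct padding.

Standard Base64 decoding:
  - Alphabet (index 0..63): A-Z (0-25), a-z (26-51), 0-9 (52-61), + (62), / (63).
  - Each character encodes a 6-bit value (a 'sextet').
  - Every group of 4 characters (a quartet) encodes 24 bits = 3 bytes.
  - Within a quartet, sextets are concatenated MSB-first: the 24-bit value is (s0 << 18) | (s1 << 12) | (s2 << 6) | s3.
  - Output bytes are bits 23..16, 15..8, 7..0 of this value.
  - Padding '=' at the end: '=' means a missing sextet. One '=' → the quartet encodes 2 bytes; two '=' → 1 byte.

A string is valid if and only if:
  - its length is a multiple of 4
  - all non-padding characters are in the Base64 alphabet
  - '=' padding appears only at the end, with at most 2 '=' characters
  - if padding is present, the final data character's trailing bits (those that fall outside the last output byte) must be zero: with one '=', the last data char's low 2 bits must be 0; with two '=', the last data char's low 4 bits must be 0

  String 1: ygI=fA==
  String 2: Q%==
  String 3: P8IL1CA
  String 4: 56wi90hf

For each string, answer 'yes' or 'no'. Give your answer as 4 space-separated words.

String 1: 'ygI=fA==' → invalid (bad char(s): ['=']; '=' in middle)
String 2: 'Q%==' → invalid (bad char(s): ['%'])
String 3: 'P8IL1CA' → invalid (len=7 not mult of 4)
String 4: '56wi90hf' → valid

Answer: no no no yes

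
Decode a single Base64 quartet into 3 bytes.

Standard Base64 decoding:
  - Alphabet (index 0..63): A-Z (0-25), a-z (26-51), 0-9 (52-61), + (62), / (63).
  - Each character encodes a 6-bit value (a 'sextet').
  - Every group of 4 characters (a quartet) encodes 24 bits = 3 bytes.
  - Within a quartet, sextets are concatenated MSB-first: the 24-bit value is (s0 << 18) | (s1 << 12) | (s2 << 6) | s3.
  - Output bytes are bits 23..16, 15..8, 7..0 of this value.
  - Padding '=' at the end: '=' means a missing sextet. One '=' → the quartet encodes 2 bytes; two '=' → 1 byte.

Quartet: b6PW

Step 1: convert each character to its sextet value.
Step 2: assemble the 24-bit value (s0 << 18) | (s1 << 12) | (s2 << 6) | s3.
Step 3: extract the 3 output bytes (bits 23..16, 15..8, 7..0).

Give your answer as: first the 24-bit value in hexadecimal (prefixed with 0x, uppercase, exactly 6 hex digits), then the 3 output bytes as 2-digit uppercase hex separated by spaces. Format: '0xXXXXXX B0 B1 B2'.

Answer: 0x6FA3D6 6F A3 D6

Derivation:
Sextets: b=27, 6=58, P=15, W=22
24-bit: (27<<18) | (58<<12) | (15<<6) | 22
      = 0x6C0000 | 0x03A000 | 0x0003C0 | 0x000016
      = 0x6FA3D6
Bytes: (v>>16)&0xFF=6F, (v>>8)&0xFF=A3, v&0xFF=D6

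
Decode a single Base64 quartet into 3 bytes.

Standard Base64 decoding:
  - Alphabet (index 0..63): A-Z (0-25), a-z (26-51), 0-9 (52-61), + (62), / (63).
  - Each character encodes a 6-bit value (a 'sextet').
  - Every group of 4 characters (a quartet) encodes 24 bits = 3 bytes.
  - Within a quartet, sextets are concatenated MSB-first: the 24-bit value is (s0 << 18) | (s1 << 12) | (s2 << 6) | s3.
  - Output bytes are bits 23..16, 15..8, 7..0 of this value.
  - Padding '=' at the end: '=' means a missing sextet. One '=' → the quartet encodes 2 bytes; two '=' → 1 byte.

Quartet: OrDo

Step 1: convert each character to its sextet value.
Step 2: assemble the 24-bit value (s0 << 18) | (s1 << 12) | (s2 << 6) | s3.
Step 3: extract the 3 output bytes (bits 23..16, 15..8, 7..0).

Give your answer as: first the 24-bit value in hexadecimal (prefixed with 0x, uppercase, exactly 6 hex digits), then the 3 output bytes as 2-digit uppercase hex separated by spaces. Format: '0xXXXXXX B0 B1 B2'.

Answer: 0x3AB0E8 3A B0 E8

Derivation:
Sextets: O=14, r=43, D=3, o=40
24-bit: (14<<18) | (43<<12) | (3<<6) | 40
      = 0x380000 | 0x02B000 | 0x0000C0 | 0x000028
      = 0x3AB0E8
Bytes: (v>>16)&0xFF=3A, (v>>8)&0xFF=B0, v&0xFF=E8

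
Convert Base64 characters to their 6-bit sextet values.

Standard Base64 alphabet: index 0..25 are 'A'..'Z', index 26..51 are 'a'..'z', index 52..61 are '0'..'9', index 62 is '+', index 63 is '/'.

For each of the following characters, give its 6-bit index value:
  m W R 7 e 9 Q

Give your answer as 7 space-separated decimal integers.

Answer: 38 22 17 59 30 61 16

Derivation:
'm': a..z range, 26 + ord('m') − ord('a') = 38
'W': A..Z range, ord('W') − ord('A') = 22
'R': A..Z range, ord('R') − ord('A') = 17
'7': 0..9 range, 52 + ord('7') − ord('0') = 59
'e': a..z range, 26 + ord('e') − ord('a') = 30
'9': 0..9 range, 52 + ord('9') − ord('0') = 61
'Q': A..Z range, ord('Q') − ord('A') = 16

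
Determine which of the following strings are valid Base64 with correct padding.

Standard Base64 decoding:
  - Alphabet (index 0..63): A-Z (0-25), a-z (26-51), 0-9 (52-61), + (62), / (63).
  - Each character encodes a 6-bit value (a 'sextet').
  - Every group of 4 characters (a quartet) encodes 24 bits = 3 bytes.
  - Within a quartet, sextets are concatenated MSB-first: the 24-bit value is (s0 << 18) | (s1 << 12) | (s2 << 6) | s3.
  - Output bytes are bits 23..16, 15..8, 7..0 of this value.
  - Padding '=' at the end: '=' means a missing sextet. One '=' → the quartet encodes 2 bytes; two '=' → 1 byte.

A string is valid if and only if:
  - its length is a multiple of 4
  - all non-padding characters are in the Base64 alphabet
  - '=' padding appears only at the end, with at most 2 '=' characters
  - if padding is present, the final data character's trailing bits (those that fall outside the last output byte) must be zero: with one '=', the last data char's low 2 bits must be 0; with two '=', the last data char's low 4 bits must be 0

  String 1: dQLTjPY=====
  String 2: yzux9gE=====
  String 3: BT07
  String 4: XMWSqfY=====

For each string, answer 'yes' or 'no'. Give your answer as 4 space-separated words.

Answer: no no yes no

Derivation:
String 1: 'dQLTjPY=====' → invalid (5 pad chars (max 2))
String 2: 'yzux9gE=====' → invalid (5 pad chars (max 2))
String 3: 'BT07' → valid
String 4: 'XMWSqfY=====' → invalid (5 pad chars (max 2))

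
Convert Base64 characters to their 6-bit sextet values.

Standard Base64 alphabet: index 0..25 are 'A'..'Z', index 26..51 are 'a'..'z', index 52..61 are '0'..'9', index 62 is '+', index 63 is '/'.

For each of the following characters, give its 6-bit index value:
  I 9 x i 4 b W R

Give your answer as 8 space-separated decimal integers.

Answer: 8 61 49 34 56 27 22 17

Derivation:
'I': A..Z range, ord('I') − ord('A') = 8
'9': 0..9 range, 52 + ord('9') − ord('0') = 61
'x': a..z range, 26 + ord('x') − ord('a') = 49
'i': a..z range, 26 + ord('i') − ord('a') = 34
'4': 0..9 range, 52 + ord('4') − ord('0') = 56
'b': a..z range, 26 + ord('b') − ord('a') = 27
'W': A..Z range, ord('W') − ord('A') = 22
'R': A..Z range, ord('R') − ord('A') = 17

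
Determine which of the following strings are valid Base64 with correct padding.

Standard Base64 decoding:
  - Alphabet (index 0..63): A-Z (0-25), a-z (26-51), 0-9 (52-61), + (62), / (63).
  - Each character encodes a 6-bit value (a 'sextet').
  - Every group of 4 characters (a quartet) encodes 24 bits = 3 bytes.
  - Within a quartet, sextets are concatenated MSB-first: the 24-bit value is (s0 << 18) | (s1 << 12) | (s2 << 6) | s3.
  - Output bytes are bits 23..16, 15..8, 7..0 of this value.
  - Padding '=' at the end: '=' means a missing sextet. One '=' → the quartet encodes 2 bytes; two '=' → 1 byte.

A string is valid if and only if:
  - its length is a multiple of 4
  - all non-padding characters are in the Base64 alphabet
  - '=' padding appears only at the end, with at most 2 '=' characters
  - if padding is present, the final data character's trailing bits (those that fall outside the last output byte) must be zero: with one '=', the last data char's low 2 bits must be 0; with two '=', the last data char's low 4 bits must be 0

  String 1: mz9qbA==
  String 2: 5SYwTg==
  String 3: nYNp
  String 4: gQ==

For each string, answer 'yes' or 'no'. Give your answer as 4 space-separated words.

String 1: 'mz9qbA==' → valid
String 2: '5SYwTg==' → valid
String 3: 'nYNp' → valid
String 4: 'gQ==' → valid

Answer: yes yes yes yes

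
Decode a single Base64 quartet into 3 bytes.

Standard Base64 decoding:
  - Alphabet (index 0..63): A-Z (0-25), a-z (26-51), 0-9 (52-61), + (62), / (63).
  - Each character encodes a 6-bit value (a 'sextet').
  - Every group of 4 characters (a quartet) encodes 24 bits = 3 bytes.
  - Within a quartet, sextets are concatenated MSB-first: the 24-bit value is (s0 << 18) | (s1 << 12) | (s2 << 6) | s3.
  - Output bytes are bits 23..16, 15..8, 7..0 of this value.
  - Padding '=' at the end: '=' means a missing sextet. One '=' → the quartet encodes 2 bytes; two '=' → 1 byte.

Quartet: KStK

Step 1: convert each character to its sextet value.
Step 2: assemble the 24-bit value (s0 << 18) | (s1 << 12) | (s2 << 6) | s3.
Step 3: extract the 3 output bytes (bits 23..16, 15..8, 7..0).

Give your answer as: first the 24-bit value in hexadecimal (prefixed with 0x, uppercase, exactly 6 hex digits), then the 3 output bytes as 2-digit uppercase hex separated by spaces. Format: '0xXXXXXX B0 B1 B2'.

Sextets: K=10, S=18, t=45, K=10
24-bit: (10<<18) | (18<<12) | (45<<6) | 10
      = 0x280000 | 0x012000 | 0x000B40 | 0x00000A
      = 0x292B4A
Bytes: (v>>16)&0xFF=29, (v>>8)&0xFF=2B, v&0xFF=4A

Answer: 0x292B4A 29 2B 4A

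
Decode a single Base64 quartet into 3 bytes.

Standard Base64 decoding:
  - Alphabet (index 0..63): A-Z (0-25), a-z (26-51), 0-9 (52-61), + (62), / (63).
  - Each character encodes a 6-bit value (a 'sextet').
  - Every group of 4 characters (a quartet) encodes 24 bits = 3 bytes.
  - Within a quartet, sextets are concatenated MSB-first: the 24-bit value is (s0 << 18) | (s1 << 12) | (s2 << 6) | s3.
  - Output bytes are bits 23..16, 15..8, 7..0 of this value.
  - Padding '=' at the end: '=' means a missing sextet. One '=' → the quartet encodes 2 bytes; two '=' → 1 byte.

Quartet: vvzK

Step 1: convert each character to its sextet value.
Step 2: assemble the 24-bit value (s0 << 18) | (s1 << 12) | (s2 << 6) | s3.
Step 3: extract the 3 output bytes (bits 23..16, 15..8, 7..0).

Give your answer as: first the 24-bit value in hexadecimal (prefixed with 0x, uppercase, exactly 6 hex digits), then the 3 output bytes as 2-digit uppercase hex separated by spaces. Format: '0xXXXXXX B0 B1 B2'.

Answer: 0xBEFCCA BE FC CA

Derivation:
Sextets: v=47, v=47, z=51, K=10
24-bit: (47<<18) | (47<<12) | (51<<6) | 10
      = 0xBC0000 | 0x02F000 | 0x000CC0 | 0x00000A
      = 0xBEFCCA
Bytes: (v>>16)&0xFF=BE, (v>>8)&0xFF=FC, v&0xFF=CA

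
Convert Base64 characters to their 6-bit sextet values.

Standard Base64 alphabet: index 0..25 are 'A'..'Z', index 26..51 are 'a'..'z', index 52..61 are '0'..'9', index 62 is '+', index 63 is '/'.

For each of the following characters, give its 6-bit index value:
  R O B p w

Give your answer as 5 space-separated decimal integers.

'R': A..Z range, ord('R') − ord('A') = 17
'O': A..Z range, ord('O') − ord('A') = 14
'B': A..Z range, ord('B') − ord('A') = 1
'p': a..z range, 26 + ord('p') − ord('a') = 41
'w': a..z range, 26 + ord('w') − ord('a') = 48

Answer: 17 14 1 41 48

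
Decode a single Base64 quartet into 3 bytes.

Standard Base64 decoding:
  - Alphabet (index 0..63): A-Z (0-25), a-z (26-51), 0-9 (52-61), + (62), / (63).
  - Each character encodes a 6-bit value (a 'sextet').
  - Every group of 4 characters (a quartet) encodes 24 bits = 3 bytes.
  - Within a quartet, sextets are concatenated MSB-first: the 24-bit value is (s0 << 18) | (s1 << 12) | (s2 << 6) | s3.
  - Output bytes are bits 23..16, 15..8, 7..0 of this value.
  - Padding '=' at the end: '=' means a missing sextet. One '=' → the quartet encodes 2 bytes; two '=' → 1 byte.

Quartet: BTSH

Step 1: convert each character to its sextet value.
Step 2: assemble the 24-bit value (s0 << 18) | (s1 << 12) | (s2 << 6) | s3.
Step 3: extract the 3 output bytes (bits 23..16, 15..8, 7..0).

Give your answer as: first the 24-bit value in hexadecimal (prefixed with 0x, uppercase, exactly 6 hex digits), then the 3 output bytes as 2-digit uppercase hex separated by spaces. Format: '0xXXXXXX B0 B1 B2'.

Sextets: B=1, T=19, S=18, H=7
24-bit: (1<<18) | (19<<12) | (18<<6) | 7
      = 0x040000 | 0x013000 | 0x000480 | 0x000007
      = 0x053487
Bytes: (v>>16)&0xFF=05, (v>>8)&0xFF=34, v&0xFF=87

Answer: 0x053487 05 34 87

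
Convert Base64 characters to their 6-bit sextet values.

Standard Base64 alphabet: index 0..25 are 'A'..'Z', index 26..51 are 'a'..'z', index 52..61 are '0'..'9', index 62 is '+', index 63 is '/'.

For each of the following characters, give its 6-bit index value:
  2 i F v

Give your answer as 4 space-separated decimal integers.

'2': 0..9 range, 52 + ord('2') − ord('0') = 54
'i': a..z range, 26 + ord('i') − ord('a') = 34
'F': A..Z range, ord('F') − ord('A') = 5
'v': a..z range, 26 + ord('v') − ord('a') = 47

Answer: 54 34 5 47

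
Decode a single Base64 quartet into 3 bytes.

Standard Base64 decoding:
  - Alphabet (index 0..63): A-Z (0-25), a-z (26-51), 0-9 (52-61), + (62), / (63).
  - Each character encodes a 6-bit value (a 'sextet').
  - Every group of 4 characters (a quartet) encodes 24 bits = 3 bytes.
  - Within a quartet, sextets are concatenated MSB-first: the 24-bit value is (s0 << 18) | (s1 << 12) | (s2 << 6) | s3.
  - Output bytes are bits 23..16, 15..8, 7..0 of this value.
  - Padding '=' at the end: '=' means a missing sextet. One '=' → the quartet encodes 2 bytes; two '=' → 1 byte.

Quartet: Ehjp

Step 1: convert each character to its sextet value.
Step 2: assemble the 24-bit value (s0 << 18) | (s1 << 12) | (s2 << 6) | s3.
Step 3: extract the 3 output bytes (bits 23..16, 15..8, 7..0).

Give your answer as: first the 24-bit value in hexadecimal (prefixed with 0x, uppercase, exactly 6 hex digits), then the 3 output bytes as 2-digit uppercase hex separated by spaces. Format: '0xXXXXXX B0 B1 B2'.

Sextets: E=4, h=33, j=35, p=41
24-bit: (4<<18) | (33<<12) | (35<<6) | 41
      = 0x100000 | 0x021000 | 0x0008C0 | 0x000029
      = 0x1218E9
Bytes: (v>>16)&0xFF=12, (v>>8)&0xFF=18, v&0xFF=E9

Answer: 0x1218E9 12 18 E9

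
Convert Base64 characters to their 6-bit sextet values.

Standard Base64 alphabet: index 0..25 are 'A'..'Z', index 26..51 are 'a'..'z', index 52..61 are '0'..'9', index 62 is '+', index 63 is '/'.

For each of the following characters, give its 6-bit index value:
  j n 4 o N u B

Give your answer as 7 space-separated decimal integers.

'j': a..z range, 26 + ord('j') − ord('a') = 35
'n': a..z range, 26 + ord('n') − ord('a') = 39
'4': 0..9 range, 52 + ord('4') − ord('0') = 56
'o': a..z range, 26 + ord('o') − ord('a') = 40
'N': A..Z range, ord('N') − ord('A') = 13
'u': a..z range, 26 + ord('u') − ord('a') = 46
'B': A..Z range, ord('B') − ord('A') = 1

Answer: 35 39 56 40 13 46 1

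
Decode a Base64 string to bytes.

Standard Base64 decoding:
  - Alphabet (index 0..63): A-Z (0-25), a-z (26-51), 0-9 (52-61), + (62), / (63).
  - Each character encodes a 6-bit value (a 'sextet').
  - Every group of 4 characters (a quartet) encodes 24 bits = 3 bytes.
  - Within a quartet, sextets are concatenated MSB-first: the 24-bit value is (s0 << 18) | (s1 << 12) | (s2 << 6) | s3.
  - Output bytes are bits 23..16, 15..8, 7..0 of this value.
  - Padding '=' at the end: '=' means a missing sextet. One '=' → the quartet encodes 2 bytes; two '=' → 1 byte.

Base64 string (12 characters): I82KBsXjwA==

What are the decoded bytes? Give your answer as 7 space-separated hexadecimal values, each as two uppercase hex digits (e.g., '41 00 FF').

After char 0 ('I'=8): chars_in_quartet=1 acc=0x8 bytes_emitted=0
After char 1 ('8'=60): chars_in_quartet=2 acc=0x23C bytes_emitted=0
After char 2 ('2'=54): chars_in_quartet=3 acc=0x8F36 bytes_emitted=0
After char 3 ('K'=10): chars_in_quartet=4 acc=0x23CD8A -> emit 23 CD 8A, reset; bytes_emitted=3
After char 4 ('B'=1): chars_in_quartet=1 acc=0x1 bytes_emitted=3
After char 5 ('s'=44): chars_in_quartet=2 acc=0x6C bytes_emitted=3
After char 6 ('X'=23): chars_in_quartet=3 acc=0x1B17 bytes_emitted=3
After char 7 ('j'=35): chars_in_quartet=4 acc=0x6C5E3 -> emit 06 C5 E3, reset; bytes_emitted=6
After char 8 ('w'=48): chars_in_quartet=1 acc=0x30 bytes_emitted=6
After char 9 ('A'=0): chars_in_quartet=2 acc=0xC00 bytes_emitted=6
Padding '==': partial quartet acc=0xC00 -> emit C0; bytes_emitted=7

Answer: 23 CD 8A 06 C5 E3 C0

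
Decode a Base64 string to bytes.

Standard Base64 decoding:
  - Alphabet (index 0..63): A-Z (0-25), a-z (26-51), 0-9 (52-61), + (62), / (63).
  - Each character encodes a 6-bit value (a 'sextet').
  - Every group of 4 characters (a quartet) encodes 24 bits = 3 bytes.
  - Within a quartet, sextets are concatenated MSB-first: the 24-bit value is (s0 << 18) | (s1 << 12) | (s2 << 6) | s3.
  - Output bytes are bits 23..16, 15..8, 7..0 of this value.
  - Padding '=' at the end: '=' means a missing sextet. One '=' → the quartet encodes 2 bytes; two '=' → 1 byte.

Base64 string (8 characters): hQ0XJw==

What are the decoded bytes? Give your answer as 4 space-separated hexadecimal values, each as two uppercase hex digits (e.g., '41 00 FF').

After char 0 ('h'=33): chars_in_quartet=1 acc=0x21 bytes_emitted=0
After char 1 ('Q'=16): chars_in_quartet=2 acc=0x850 bytes_emitted=0
After char 2 ('0'=52): chars_in_quartet=3 acc=0x21434 bytes_emitted=0
After char 3 ('X'=23): chars_in_quartet=4 acc=0x850D17 -> emit 85 0D 17, reset; bytes_emitted=3
After char 4 ('J'=9): chars_in_quartet=1 acc=0x9 bytes_emitted=3
After char 5 ('w'=48): chars_in_quartet=2 acc=0x270 bytes_emitted=3
Padding '==': partial quartet acc=0x270 -> emit 27; bytes_emitted=4

Answer: 85 0D 17 27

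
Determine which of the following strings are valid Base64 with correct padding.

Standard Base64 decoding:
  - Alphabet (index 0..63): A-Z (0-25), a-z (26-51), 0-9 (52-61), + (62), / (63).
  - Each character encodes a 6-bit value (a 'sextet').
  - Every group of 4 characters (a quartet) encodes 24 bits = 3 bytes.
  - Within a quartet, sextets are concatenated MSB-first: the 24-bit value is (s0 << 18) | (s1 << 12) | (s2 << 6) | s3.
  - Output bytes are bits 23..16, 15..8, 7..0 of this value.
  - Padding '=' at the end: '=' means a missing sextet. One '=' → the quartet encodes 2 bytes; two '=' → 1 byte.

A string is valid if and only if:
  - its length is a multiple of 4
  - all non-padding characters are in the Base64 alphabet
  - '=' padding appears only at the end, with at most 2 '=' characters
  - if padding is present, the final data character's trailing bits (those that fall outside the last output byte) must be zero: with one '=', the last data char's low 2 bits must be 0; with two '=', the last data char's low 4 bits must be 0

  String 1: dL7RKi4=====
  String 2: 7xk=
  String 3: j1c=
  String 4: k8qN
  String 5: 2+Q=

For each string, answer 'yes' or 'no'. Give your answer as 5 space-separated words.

Answer: no yes yes yes yes

Derivation:
String 1: 'dL7RKi4=====' → invalid (5 pad chars (max 2))
String 2: '7xk=' → valid
String 3: 'j1c=' → valid
String 4: 'k8qN' → valid
String 5: '2+Q=' → valid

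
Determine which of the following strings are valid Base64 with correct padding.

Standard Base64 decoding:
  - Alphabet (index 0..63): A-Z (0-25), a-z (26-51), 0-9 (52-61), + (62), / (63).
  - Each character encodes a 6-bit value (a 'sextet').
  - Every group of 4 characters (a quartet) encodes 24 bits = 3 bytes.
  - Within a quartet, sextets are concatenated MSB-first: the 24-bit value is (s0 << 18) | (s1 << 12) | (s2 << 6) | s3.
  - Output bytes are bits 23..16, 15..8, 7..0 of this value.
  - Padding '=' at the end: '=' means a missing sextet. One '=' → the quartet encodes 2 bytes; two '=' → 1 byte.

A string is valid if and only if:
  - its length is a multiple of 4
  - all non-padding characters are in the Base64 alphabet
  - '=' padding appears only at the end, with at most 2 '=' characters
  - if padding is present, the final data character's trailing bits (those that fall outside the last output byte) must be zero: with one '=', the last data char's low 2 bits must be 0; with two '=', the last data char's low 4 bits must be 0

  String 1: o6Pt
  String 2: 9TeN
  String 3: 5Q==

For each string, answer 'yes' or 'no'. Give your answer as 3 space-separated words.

Answer: yes yes yes

Derivation:
String 1: 'o6Pt' → valid
String 2: '9TeN' → valid
String 3: '5Q==' → valid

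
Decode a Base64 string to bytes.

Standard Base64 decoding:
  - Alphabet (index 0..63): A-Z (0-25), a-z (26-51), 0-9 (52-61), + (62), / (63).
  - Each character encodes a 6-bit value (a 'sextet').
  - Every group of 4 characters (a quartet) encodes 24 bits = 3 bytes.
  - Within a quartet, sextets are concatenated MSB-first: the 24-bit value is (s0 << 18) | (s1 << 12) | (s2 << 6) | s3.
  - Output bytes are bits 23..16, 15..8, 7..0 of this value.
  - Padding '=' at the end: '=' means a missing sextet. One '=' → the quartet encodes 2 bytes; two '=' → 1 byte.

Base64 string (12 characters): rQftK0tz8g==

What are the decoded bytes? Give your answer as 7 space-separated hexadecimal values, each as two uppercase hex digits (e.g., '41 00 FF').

After char 0 ('r'=43): chars_in_quartet=1 acc=0x2B bytes_emitted=0
After char 1 ('Q'=16): chars_in_quartet=2 acc=0xAD0 bytes_emitted=0
After char 2 ('f'=31): chars_in_quartet=3 acc=0x2B41F bytes_emitted=0
After char 3 ('t'=45): chars_in_quartet=4 acc=0xAD07ED -> emit AD 07 ED, reset; bytes_emitted=3
After char 4 ('K'=10): chars_in_quartet=1 acc=0xA bytes_emitted=3
After char 5 ('0'=52): chars_in_quartet=2 acc=0x2B4 bytes_emitted=3
After char 6 ('t'=45): chars_in_quartet=3 acc=0xAD2D bytes_emitted=3
After char 7 ('z'=51): chars_in_quartet=4 acc=0x2B4B73 -> emit 2B 4B 73, reset; bytes_emitted=6
After char 8 ('8'=60): chars_in_quartet=1 acc=0x3C bytes_emitted=6
After char 9 ('g'=32): chars_in_quartet=2 acc=0xF20 bytes_emitted=6
Padding '==': partial quartet acc=0xF20 -> emit F2; bytes_emitted=7

Answer: AD 07 ED 2B 4B 73 F2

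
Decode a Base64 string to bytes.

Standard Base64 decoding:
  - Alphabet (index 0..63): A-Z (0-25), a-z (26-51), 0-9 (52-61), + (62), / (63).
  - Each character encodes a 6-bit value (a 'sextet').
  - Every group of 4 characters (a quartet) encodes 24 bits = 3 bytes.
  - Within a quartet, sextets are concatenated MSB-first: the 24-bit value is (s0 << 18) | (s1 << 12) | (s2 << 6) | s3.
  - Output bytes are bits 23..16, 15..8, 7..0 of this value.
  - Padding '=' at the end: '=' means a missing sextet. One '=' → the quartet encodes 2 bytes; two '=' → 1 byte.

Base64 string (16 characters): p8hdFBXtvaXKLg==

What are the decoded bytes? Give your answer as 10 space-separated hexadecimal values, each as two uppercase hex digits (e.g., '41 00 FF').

Answer: A7 C8 5D 14 15 ED BD A5 CA 2E

Derivation:
After char 0 ('p'=41): chars_in_quartet=1 acc=0x29 bytes_emitted=0
After char 1 ('8'=60): chars_in_quartet=2 acc=0xA7C bytes_emitted=0
After char 2 ('h'=33): chars_in_quartet=3 acc=0x29F21 bytes_emitted=0
After char 3 ('d'=29): chars_in_quartet=4 acc=0xA7C85D -> emit A7 C8 5D, reset; bytes_emitted=3
After char 4 ('F'=5): chars_in_quartet=1 acc=0x5 bytes_emitted=3
After char 5 ('B'=1): chars_in_quartet=2 acc=0x141 bytes_emitted=3
After char 6 ('X'=23): chars_in_quartet=3 acc=0x5057 bytes_emitted=3
After char 7 ('t'=45): chars_in_quartet=4 acc=0x1415ED -> emit 14 15 ED, reset; bytes_emitted=6
After char 8 ('v'=47): chars_in_quartet=1 acc=0x2F bytes_emitted=6
After char 9 ('a'=26): chars_in_quartet=2 acc=0xBDA bytes_emitted=6
After char 10 ('X'=23): chars_in_quartet=3 acc=0x2F697 bytes_emitted=6
After char 11 ('K'=10): chars_in_quartet=4 acc=0xBDA5CA -> emit BD A5 CA, reset; bytes_emitted=9
After char 12 ('L'=11): chars_in_quartet=1 acc=0xB bytes_emitted=9
After char 13 ('g'=32): chars_in_quartet=2 acc=0x2E0 bytes_emitted=9
Padding '==': partial quartet acc=0x2E0 -> emit 2E; bytes_emitted=10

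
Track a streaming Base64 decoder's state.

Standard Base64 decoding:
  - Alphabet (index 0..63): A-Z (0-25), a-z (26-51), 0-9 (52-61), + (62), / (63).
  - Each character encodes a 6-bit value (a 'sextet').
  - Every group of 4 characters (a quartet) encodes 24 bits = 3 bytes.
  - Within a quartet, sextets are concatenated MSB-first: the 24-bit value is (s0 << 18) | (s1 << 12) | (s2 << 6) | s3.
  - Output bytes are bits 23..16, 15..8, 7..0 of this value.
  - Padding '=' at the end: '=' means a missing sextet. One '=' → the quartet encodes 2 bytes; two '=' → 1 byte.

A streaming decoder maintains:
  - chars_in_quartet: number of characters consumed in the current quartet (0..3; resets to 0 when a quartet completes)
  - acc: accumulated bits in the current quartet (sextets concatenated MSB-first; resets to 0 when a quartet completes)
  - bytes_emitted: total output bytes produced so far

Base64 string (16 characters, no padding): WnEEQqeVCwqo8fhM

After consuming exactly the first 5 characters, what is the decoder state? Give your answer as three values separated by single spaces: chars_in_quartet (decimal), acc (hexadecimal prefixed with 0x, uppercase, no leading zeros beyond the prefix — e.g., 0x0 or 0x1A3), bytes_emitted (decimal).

Answer: 1 0x10 3

Derivation:
After char 0 ('W'=22): chars_in_quartet=1 acc=0x16 bytes_emitted=0
After char 1 ('n'=39): chars_in_quartet=2 acc=0x5A7 bytes_emitted=0
After char 2 ('E'=4): chars_in_quartet=3 acc=0x169C4 bytes_emitted=0
After char 3 ('E'=4): chars_in_quartet=4 acc=0x5A7104 -> emit 5A 71 04, reset; bytes_emitted=3
After char 4 ('Q'=16): chars_in_quartet=1 acc=0x10 bytes_emitted=3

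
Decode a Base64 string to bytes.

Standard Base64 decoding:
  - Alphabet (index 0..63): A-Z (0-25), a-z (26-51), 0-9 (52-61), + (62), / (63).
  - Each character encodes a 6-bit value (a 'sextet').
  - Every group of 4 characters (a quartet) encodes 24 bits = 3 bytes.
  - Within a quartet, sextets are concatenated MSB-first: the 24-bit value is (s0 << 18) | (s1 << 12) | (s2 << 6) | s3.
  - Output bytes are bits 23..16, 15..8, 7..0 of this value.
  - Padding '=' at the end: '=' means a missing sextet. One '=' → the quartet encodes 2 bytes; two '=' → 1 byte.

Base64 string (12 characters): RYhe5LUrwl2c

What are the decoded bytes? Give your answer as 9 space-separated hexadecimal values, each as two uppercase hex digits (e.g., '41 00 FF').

Answer: 45 88 5E E4 B5 2B C2 5D 9C

Derivation:
After char 0 ('R'=17): chars_in_quartet=1 acc=0x11 bytes_emitted=0
After char 1 ('Y'=24): chars_in_quartet=2 acc=0x458 bytes_emitted=0
After char 2 ('h'=33): chars_in_quartet=3 acc=0x11621 bytes_emitted=0
After char 3 ('e'=30): chars_in_quartet=4 acc=0x45885E -> emit 45 88 5E, reset; bytes_emitted=3
After char 4 ('5'=57): chars_in_quartet=1 acc=0x39 bytes_emitted=3
After char 5 ('L'=11): chars_in_quartet=2 acc=0xE4B bytes_emitted=3
After char 6 ('U'=20): chars_in_quartet=3 acc=0x392D4 bytes_emitted=3
After char 7 ('r'=43): chars_in_quartet=4 acc=0xE4B52B -> emit E4 B5 2B, reset; bytes_emitted=6
After char 8 ('w'=48): chars_in_quartet=1 acc=0x30 bytes_emitted=6
After char 9 ('l'=37): chars_in_quartet=2 acc=0xC25 bytes_emitted=6
After char 10 ('2'=54): chars_in_quartet=3 acc=0x30976 bytes_emitted=6
After char 11 ('c'=28): chars_in_quartet=4 acc=0xC25D9C -> emit C2 5D 9C, reset; bytes_emitted=9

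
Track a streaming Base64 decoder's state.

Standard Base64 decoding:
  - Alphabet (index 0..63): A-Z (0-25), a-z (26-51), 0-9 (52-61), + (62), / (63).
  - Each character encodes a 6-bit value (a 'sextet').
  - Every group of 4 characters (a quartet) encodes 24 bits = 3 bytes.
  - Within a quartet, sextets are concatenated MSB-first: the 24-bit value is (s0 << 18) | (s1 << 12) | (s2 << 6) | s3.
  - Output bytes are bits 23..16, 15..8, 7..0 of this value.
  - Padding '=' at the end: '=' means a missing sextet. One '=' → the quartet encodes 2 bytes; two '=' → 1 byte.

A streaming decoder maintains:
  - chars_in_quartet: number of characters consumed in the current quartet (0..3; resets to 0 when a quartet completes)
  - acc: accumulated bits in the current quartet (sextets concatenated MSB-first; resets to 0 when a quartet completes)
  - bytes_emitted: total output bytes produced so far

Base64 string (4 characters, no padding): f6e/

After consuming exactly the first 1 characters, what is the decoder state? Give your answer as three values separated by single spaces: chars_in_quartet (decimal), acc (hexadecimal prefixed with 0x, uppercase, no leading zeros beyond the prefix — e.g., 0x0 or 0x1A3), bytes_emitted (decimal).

Answer: 1 0x1F 0

Derivation:
After char 0 ('f'=31): chars_in_quartet=1 acc=0x1F bytes_emitted=0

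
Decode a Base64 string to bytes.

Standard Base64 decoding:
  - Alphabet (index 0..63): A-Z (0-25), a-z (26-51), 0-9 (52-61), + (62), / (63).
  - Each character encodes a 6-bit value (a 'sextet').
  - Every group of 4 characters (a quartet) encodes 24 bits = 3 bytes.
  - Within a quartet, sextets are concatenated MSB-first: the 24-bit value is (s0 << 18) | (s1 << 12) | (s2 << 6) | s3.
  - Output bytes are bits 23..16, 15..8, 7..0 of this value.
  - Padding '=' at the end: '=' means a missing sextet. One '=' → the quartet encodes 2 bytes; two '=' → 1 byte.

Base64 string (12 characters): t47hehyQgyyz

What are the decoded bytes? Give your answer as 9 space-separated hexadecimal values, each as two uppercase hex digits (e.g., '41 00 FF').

Answer: B7 8E E1 7A 1C 90 83 2C B3

Derivation:
After char 0 ('t'=45): chars_in_quartet=1 acc=0x2D bytes_emitted=0
After char 1 ('4'=56): chars_in_quartet=2 acc=0xB78 bytes_emitted=0
After char 2 ('7'=59): chars_in_quartet=3 acc=0x2DE3B bytes_emitted=0
After char 3 ('h'=33): chars_in_quartet=4 acc=0xB78EE1 -> emit B7 8E E1, reset; bytes_emitted=3
After char 4 ('e'=30): chars_in_quartet=1 acc=0x1E bytes_emitted=3
After char 5 ('h'=33): chars_in_quartet=2 acc=0x7A1 bytes_emitted=3
After char 6 ('y'=50): chars_in_quartet=3 acc=0x1E872 bytes_emitted=3
After char 7 ('Q'=16): chars_in_quartet=4 acc=0x7A1C90 -> emit 7A 1C 90, reset; bytes_emitted=6
After char 8 ('g'=32): chars_in_quartet=1 acc=0x20 bytes_emitted=6
After char 9 ('y'=50): chars_in_quartet=2 acc=0x832 bytes_emitted=6
After char 10 ('y'=50): chars_in_quartet=3 acc=0x20CB2 bytes_emitted=6
After char 11 ('z'=51): chars_in_quartet=4 acc=0x832CB3 -> emit 83 2C B3, reset; bytes_emitted=9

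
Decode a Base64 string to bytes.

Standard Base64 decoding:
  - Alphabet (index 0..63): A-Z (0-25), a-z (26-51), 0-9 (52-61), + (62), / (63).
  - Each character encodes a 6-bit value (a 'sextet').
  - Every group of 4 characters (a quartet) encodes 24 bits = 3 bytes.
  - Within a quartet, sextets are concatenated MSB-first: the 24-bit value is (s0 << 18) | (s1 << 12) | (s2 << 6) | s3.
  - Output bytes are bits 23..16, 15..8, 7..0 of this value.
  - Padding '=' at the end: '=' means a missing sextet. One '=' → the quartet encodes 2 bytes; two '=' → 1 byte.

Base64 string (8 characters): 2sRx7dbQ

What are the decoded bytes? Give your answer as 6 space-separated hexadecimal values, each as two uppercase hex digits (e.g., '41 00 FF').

After char 0 ('2'=54): chars_in_quartet=1 acc=0x36 bytes_emitted=0
After char 1 ('s'=44): chars_in_quartet=2 acc=0xDAC bytes_emitted=0
After char 2 ('R'=17): chars_in_quartet=3 acc=0x36B11 bytes_emitted=0
After char 3 ('x'=49): chars_in_quartet=4 acc=0xDAC471 -> emit DA C4 71, reset; bytes_emitted=3
After char 4 ('7'=59): chars_in_quartet=1 acc=0x3B bytes_emitted=3
After char 5 ('d'=29): chars_in_quartet=2 acc=0xEDD bytes_emitted=3
After char 6 ('b'=27): chars_in_quartet=3 acc=0x3B75B bytes_emitted=3
After char 7 ('Q'=16): chars_in_quartet=4 acc=0xEDD6D0 -> emit ED D6 D0, reset; bytes_emitted=6

Answer: DA C4 71 ED D6 D0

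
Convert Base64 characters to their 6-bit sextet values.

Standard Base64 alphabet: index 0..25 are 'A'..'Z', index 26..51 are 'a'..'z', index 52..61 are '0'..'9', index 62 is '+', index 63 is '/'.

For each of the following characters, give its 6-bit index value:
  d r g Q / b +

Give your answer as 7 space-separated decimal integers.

'd': a..z range, 26 + ord('d') − ord('a') = 29
'r': a..z range, 26 + ord('r') − ord('a') = 43
'g': a..z range, 26 + ord('g') − ord('a') = 32
'Q': A..Z range, ord('Q') − ord('A') = 16
'/': index 63
'b': a..z range, 26 + ord('b') − ord('a') = 27
'+': index 62

Answer: 29 43 32 16 63 27 62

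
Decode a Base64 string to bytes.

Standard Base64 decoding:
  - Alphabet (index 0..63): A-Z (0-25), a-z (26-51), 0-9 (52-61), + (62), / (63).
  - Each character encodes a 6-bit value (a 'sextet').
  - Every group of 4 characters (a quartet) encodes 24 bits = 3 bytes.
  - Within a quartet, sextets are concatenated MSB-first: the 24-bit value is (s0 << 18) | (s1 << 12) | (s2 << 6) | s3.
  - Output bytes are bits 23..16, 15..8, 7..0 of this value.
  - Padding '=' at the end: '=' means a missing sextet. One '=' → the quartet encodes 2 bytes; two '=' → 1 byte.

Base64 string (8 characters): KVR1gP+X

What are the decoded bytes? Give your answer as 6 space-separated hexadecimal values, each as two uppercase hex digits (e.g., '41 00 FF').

Answer: 29 54 75 80 FF 97

Derivation:
After char 0 ('K'=10): chars_in_quartet=1 acc=0xA bytes_emitted=0
After char 1 ('V'=21): chars_in_quartet=2 acc=0x295 bytes_emitted=0
After char 2 ('R'=17): chars_in_quartet=3 acc=0xA551 bytes_emitted=0
After char 3 ('1'=53): chars_in_quartet=4 acc=0x295475 -> emit 29 54 75, reset; bytes_emitted=3
After char 4 ('g'=32): chars_in_quartet=1 acc=0x20 bytes_emitted=3
After char 5 ('P'=15): chars_in_quartet=2 acc=0x80F bytes_emitted=3
After char 6 ('+'=62): chars_in_quartet=3 acc=0x203FE bytes_emitted=3
After char 7 ('X'=23): chars_in_quartet=4 acc=0x80FF97 -> emit 80 FF 97, reset; bytes_emitted=6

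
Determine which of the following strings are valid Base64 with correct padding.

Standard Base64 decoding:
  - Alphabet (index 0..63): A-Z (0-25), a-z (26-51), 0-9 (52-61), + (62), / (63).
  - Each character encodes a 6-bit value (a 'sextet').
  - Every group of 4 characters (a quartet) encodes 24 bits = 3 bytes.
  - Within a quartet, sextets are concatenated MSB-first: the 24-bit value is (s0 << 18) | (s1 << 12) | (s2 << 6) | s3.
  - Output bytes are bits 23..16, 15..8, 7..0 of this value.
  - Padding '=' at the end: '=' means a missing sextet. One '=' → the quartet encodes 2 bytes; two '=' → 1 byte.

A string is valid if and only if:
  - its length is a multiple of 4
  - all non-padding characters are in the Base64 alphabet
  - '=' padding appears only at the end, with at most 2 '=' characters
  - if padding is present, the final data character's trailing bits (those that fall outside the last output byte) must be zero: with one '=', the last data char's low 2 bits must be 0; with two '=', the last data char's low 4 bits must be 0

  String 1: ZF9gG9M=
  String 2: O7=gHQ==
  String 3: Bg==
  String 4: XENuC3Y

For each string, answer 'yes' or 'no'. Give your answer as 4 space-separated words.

Answer: yes no yes no

Derivation:
String 1: 'ZF9gG9M=' → valid
String 2: 'O7=gHQ==' → invalid (bad char(s): ['=']; '=' in middle)
String 3: 'Bg==' → valid
String 4: 'XENuC3Y' → invalid (len=7 not mult of 4)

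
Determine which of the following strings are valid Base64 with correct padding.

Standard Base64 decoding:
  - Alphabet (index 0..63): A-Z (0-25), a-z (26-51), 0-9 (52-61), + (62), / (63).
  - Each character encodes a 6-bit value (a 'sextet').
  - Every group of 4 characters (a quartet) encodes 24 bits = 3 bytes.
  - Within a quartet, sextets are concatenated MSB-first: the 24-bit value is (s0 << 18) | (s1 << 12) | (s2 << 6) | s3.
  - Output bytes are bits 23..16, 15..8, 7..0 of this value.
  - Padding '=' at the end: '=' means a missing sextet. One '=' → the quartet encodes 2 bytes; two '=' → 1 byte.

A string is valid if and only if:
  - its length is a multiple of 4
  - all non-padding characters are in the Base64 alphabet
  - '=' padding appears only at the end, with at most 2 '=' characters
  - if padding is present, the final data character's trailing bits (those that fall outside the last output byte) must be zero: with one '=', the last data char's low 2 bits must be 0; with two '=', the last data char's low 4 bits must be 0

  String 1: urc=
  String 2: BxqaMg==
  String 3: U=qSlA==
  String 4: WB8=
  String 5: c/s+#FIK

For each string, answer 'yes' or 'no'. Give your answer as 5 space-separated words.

Answer: yes yes no yes no

Derivation:
String 1: 'urc=' → valid
String 2: 'BxqaMg==' → valid
String 3: 'U=qSlA==' → invalid (bad char(s): ['=']; '=' in middle)
String 4: 'WB8=' → valid
String 5: 'c/s+#FIK' → invalid (bad char(s): ['#'])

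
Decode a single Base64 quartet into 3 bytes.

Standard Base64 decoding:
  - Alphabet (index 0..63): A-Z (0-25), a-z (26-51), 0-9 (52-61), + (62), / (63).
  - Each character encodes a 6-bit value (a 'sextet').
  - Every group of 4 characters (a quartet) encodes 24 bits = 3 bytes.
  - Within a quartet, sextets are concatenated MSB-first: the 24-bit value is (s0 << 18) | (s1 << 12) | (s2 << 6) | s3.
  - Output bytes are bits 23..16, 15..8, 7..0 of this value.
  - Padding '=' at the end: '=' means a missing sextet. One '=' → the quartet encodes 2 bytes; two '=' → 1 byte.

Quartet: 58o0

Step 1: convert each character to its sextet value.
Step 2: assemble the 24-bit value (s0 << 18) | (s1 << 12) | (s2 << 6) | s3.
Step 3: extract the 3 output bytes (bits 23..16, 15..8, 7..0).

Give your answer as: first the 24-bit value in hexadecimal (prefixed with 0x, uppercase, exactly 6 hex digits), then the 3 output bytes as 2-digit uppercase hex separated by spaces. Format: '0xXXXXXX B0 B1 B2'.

Sextets: 5=57, 8=60, o=40, 0=52
24-bit: (57<<18) | (60<<12) | (40<<6) | 52
      = 0xE40000 | 0x03C000 | 0x000A00 | 0x000034
      = 0xE7CA34
Bytes: (v>>16)&0xFF=E7, (v>>8)&0xFF=CA, v&0xFF=34

Answer: 0xE7CA34 E7 CA 34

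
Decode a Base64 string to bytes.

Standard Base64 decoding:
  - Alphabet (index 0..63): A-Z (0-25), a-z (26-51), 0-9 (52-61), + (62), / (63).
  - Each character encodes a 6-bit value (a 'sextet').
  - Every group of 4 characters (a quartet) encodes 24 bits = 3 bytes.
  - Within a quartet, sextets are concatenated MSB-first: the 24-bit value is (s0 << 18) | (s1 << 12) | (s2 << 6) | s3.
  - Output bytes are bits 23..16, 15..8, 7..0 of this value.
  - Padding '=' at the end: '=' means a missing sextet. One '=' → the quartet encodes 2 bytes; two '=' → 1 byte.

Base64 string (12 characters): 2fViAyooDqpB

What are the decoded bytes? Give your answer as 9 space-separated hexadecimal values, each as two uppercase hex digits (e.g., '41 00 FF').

Answer: D9 F5 62 03 2A 28 0E AA 41

Derivation:
After char 0 ('2'=54): chars_in_quartet=1 acc=0x36 bytes_emitted=0
After char 1 ('f'=31): chars_in_quartet=2 acc=0xD9F bytes_emitted=0
After char 2 ('V'=21): chars_in_quartet=3 acc=0x367D5 bytes_emitted=0
After char 3 ('i'=34): chars_in_quartet=4 acc=0xD9F562 -> emit D9 F5 62, reset; bytes_emitted=3
After char 4 ('A'=0): chars_in_quartet=1 acc=0x0 bytes_emitted=3
After char 5 ('y'=50): chars_in_quartet=2 acc=0x32 bytes_emitted=3
After char 6 ('o'=40): chars_in_quartet=3 acc=0xCA8 bytes_emitted=3
After char 7 ('o'=40): chars_in_quartet=4 acc=0x32A28 -> emit 03 2A 28, reset; bytes_emitted=6
After char 8 ('D'=3): chars_in_quartet=1 acc=0x3 bytes_emitted=6
After char 9 ('q'=42): chars_in_quartet=2 acc=0xEA bytes_emitted=6
After char 10 ('p'=41): chars_in_quartet=3 acc=0x3AA9 bytes_emitted=6
After char 11 ('B'=1): chars_in_quartet=4 acc=0xEAA41 -> emit 0E AA 41, reset; bytes_emitted=9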